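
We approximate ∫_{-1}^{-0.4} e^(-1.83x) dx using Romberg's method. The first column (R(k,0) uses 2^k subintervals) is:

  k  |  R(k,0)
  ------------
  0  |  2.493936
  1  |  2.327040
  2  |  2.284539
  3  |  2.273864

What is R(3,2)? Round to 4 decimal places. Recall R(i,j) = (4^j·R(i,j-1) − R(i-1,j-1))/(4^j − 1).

2.2703

Richardson extrapolation on the trapezoidal column (denominator 4−1=3):
R(2,1) = (4·2.284539 − 2.327040) / 3 = 2.270372
R(3,1) = 2.273864 + (2.273864 − 2.284539)/3 = 2.270306
R(3,2) = (16·2.270306 − 2.270372) / 15 = 2.270302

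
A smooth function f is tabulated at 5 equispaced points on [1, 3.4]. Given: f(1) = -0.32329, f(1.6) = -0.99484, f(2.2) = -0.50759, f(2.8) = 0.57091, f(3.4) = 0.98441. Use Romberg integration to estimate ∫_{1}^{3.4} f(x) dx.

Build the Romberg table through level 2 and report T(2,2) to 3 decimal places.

T(0,0) (trapezoid, 1 panel, h=2.4000): 0.79334
T(1,0) (trapezoid, 2 panels, h=1.2000): -0.21244
T(2,0) (trapezoid, 4 panels, h=0.6000): -0.36058
T(1,1) = -0.21244 + (-0.21244 − 0.79334)/3 = -0.54770
T(2,1) = -0.36058 + (-0.36058 − (-0.21244))/3 = -0.40996
T(2,2) = -0.40996 + (-0.40996 − (-0.54770))/15 = -0.40078

-0.401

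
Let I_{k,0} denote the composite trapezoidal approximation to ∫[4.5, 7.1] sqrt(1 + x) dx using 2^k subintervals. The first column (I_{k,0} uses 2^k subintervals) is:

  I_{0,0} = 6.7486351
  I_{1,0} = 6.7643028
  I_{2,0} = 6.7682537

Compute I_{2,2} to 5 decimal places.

I_{1,1} = (4·6.7643028 − 6.7486351) / 3 = 6.7695254
I_{2,1} = (4·6.7682537 − 6.7643028) / 3 = 6.7695707
I_{2,2} = (16·6.7695707 − 6.7695254) / 15 = 6.7695737

6.76957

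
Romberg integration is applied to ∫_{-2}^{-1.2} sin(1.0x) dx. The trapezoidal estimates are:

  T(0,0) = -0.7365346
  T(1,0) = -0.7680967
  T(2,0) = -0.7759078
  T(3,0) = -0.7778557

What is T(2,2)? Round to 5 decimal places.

-0.77850

T(1,1) = (4·(-0.7680967) − (-0.7365346)) / 3 = -0.7786174
T(2,1) = -0.7759078 + (-0.7759078 − (-0.7680967))/3 = -0.7785115
T(2,2) = (16·(-0.7785115) − (-0.7786174)) / 15 = -0.7785044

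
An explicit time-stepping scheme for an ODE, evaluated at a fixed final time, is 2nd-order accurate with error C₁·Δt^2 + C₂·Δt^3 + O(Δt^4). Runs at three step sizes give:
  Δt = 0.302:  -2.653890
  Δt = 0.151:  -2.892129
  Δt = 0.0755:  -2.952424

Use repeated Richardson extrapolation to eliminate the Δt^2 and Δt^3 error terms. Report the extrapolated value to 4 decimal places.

First eliminate the Δt^2 term (factor 2^2 = 4):
  B₁ = (4·(-2.892129) − (-2.653890))/3 = -2.971542
  B₂ = (4·(-2.952424) − (-2.892129))/3 = -2.972522
Then eliminate the Δt^3 term (factor 2^3 = 8):
  (8·(-2.972522) − (-2.971542))/7 = -2.972662

-2.9727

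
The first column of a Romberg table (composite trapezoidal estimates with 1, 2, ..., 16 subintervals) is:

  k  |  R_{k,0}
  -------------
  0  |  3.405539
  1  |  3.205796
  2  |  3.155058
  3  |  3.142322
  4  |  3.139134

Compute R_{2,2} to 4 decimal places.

Richardson extrapolation on the trapezoidal column (denominator 4−1=3):
R_{1,1} = 3.205796 + (3.205796 − 3.405539)/3 = 3.139215
R_{2,1} = (4·3.155058 − 3.205796) / 3 = 3.138145
R_{2,2} = 3.138145 + (3.138145 − 3.139215)/15 = 3.138074

3.1381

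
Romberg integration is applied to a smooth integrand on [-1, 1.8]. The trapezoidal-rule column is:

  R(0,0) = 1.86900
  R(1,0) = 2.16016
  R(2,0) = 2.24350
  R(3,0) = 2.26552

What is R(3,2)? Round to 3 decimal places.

Richardson extrapolation on the trapezoidal column (denominator 4−1=3):
R(2,1) = (4·2.24350 − 2.16016) / 3 = 2.27128
R(3,1) = (4·2.26552 − 2.24350) / 3 = 2.27286
R(3,2) = (16·2.27286 − 2.27128) / 15 = 2.27297
(Column j=1 coincides with Simpson's rule on the same nodes.)

2.273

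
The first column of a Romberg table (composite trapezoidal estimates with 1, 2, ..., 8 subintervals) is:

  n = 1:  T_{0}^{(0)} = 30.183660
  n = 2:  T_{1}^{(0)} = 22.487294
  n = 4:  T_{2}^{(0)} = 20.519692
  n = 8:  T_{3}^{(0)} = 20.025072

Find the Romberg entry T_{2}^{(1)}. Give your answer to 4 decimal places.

T_{2}^{(1)} = 20.519692 + (20.519692 − 22.487294)/3 = 19.863825

19.8638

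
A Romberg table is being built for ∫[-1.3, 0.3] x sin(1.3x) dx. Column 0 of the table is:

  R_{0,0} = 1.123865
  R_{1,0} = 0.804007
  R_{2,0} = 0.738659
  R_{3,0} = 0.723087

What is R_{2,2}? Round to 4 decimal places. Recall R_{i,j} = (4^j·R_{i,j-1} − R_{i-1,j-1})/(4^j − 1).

R_{1,1} = (4·0.804007 − 1.123865) / 3 = 0.697388
R_{2,1} = (4·0.738659 − 0.804007) / 3 = 0.716876
R_{2,2} = 0.716876 + (0.716876 − 0.697388)/15 = 0.718175

0.7182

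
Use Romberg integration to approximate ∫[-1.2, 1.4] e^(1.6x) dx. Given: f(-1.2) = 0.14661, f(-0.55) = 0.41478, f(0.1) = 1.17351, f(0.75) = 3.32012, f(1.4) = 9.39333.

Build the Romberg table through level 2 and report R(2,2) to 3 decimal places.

5.789

R(0,0) (trapezoid, 1 panel, h=2.6000): 12.40192
R(1,0) (trapezoid, 2 panels, h=1.3000): 7.72652
R(2,0) (trapezoid, 4 panels, h=0.6500): 6.29095
R(1,1) = 7.72652 + (7.72652 − 12.40192)/3 = 6.16805
R(2,1) = 6.29095 + (6.29095 − 7.72652)/3 = 5.81243
R(2,2) = 5.81243 + (5.81243 − 6.16805)/15 = 5.78872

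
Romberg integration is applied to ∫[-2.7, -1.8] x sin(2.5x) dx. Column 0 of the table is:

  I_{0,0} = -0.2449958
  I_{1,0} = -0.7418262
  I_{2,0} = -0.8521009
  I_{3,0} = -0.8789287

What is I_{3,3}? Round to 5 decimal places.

Richardson extrapolation on the trapezoidal column (denominator 4−1=3):
I_{1,1} = -0.7418262 + (-0.7418262 − (-0.2449958))/3 = -0.9074363
I_{2,1} = (4·(-0.8521009) − (-0.7418262)) / 3 = -0.8888591
I_{3,1} = -0.8789287 + (-0.8789287 − (-0.8521009))/3 = -0.8878713
I_{2,2} = (16·(-0.8888591) − (-0.9074363)) / 15 = -0.8876206
I_{3,2} = -0.8878713 + (-0.8878713 − (-0.8888591))/15 = -0.8878054
I_{3,3} = (64·(-0.8878054) − (-0.8876206)) / 63 = -0.8878083

-0.88781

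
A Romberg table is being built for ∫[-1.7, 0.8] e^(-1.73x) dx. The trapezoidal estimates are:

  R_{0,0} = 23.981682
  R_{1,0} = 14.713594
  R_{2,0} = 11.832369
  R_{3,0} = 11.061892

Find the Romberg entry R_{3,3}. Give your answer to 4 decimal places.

10.8003

R_{1,1} = 14.713594 + (14.713594 − 23.981682)/3 = 11.624231
R_{2,1} = (4·11.832369 − 14.713594) / 3 = 10.871961
R_{3,1} = 11.061892 + (11.061892 − 11.832369)/3 = 10.805066
R_{2,2} = 10.871961 + (10.871961 − 11.624231)/15 = 10.821810
R_{3,2} = (16·10.805066 − 10.871961) / 15 = 10.800606
R_{3,3} = (64·10.800606 − 10.821810) / 63 = 10.800269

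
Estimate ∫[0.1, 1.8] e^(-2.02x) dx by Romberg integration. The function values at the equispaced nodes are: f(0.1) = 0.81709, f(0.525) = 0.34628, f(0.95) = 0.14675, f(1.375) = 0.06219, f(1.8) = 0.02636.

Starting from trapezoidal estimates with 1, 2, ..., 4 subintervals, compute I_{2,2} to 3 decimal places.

0.392

I_{0,0} (trapezoid, 1 panel, h=1.7000): 0.71693
I_{1,0} (trapezoid, 2 panels, h=0.8500): 0.48320
I_{2,0} (trapezoid, 4 panels, h=0.4250): 0.41520
I_{1,1} = 0.48320 + (0.48320 − 0.71693)/3 = 0.40529
I_{2,1} = 0.41520 + (0.41520 − 0.48320)/3 = 0.39253
I_{2,2} = 0.39253 + (0.39253 − 0.40529)/15 = 0.39168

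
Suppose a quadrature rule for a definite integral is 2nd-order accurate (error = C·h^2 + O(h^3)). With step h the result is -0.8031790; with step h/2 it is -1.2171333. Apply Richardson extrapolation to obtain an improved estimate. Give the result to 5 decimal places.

-1.35512

Extrapolated value = (4·A(h/2) − A(h)) / (4 − 1)
= (4·(-1.2171333) − (-0.8031790)) / 3
= -4.0653542 / 3 = -1.3551181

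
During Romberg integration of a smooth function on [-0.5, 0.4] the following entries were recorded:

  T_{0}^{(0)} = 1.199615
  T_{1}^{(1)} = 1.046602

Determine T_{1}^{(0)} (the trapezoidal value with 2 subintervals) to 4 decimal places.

1.0849

From T_{1}^{(1)} = (4·T_{1}^{(0)} − T_{0}^{(0)})/3, solve for T_{1}^{(0)}:
4·T_{1}^{(0)} = 3·1.046602 + 1.199615 = 4.339421
T_{1}^{(0)} = 1.084855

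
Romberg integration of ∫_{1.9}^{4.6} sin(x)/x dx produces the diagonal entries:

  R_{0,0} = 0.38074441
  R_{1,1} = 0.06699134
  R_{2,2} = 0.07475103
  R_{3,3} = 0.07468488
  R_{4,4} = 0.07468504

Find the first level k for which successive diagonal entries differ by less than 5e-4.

k = 3

|R_{1,1} − R_{0,0}| = 0.31375307 ≥ 5e-4
|R_{2,2} − R_{1,1}| = 0.00775969 ≥ 5e-4
|R_{3,3} − R_{2,2}| = 0.00006615 < 5e-4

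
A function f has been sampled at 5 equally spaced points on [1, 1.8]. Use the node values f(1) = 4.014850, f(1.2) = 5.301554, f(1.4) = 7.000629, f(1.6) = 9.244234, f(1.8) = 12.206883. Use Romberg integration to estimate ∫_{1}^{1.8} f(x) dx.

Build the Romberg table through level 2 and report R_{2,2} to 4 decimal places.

R_{0,0} (trapezoid, 1 panel, h=0.8000): 6.488693
R_{1,0} (trapezoid, 2 panels, h=0.4000): 6.044598
R_{2,0} (trapezoid, 4 panels, h=0.2000): 5.931457
R_{1,1} = 6.044598 + (6.044598 − 6.488693)/3 = 5.896566
R_{2,1} = 5.931457 + (5.931457 − 6.044598)/3 = 5.893743
R_{2,2} = 5.893743 + (5.893743 − 5.896566)/15 = 5.893555

5.8936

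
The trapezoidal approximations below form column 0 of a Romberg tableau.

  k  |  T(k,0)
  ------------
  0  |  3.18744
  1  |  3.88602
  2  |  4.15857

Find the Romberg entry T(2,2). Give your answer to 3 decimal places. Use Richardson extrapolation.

Richardson extrapolation on the trapezoidal column (denominator 4−1=3):
T(1,1) = (4·3.88602 − 3.18744) / 3 = 4.11888
T(2,1) = 4.15857 + (4.15857 − 3.88602)/3 = 4.24942
T(2,2) = (16·4.24942 − 4.11888) / 15 = 4.25812

4.258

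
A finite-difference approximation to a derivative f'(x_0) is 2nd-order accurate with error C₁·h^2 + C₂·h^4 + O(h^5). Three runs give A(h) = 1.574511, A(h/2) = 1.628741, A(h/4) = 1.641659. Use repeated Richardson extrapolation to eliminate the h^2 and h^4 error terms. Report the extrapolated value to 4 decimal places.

1.6459

First eliminate the h^2 term (factor 2^2 = 4):
  B₁ = (4·1.628741 − 1.574511)/3 = 1.646818
  B₂ = (4·1.641659 − 1.628741)/3 = 1.645965
Then eliminate the h^4 term (factor 2^4 = 16):
  (16·1.645965 − 1.646818)/15 = 1.645908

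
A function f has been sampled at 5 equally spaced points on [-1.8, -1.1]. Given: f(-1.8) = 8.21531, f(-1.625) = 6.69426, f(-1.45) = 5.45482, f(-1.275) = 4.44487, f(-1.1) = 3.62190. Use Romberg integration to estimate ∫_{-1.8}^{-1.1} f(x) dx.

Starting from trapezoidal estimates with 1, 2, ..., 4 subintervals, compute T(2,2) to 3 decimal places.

3.926

T(0,0) (trapezoid, 1 panel, h=0.7000): 4.14302
T(1,0) (trapezoid, 2 panels, h=0.3500): 3.98070
T(2,0) (trapezoid, 4 panels, h=0.1750): 3.93970
T(1,1) = 3.98070 + (3.98070 − 4.14302)/3 = 3.92659
T(2,1) = 3.93970 + (3.93970 − 3.98070)/3 = 3.92603
T(2,2) = 3.92603 + (3.92603 − 3.92659)/15 = 3.92599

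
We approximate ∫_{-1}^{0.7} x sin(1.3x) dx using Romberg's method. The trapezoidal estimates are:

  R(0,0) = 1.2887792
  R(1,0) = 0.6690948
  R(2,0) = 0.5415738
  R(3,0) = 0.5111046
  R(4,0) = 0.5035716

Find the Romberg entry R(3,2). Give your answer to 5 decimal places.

0.50107

Richardson extrapolation on the trapezoidal column (denominator 4−1=3):
R(2,1) = 0.5415738 + (0.5415738 − 0.6690948)/3 = 0.4990668
R(3,1) = 0.5111046 + (0.5111046 − 0.5415738)/3 = 0.5009482
R(3,2) = (16·0.5009482 − 0.4990668) / 15 = 0.5010736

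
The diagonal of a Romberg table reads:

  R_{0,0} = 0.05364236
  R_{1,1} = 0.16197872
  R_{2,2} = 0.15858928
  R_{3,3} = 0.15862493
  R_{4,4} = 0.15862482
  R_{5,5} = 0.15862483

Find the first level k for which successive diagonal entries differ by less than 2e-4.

|R_{1,1} − R_{0,0}| = 0.10833636 ≥ 2e-4
|R_{2,2} − R_{1,1}| = 0.00338944 ≥ 2e-4
|R_{3,3} − R_{2,2}| = 0.00003565 < 2e-4

k = 3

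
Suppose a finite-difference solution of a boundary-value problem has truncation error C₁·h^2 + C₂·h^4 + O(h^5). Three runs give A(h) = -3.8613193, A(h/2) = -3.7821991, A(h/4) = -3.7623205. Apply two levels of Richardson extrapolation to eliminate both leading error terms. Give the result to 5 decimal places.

-3.75569

First eliminate the h^2 term (factor 2^2 = 4):
  B₁ = (4·(-3.7821991) − (-3.8613193))/3 = -3.7558257
  B₂ = (4·(-3.7623205) − (-3.7821991))/3 = -3.7556943
Then eliminate the h^4 term (factor 2^4 = 16):
  (16·(-3.7556943) − (-3.7558257))/15 = -3.7556855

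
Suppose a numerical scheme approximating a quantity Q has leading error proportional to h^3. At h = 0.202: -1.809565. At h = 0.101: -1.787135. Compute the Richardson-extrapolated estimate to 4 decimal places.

-1.7839

Extrapolated value = (8·A(h/2) − A(h)) / (8 − 1)
= (8·(-1.787135) − (-1.809565)) / 7
= -12.487515 / 7 = -1.783931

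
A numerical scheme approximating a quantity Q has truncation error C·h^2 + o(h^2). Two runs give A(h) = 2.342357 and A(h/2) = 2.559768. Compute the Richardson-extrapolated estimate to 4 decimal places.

2.6322

The leading error scales as h^2; refining by a factor of 2 reduces it by 2^2 = 4.
Extrapolated value = (4·A(h/2) − A(h)) / (4 − 1)
= (4·2.559768 − 2.342357) / 3
= 7.896715 / 3 = 2.632238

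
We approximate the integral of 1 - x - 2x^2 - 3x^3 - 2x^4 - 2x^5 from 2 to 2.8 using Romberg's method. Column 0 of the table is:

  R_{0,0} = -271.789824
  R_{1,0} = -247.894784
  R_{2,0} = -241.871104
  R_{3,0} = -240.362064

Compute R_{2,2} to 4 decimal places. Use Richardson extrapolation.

Richardson extrapolation on the trapezoidal column (denominator 4−1=3):
R_{1,1} = -247.894784 + (-247.894784 − (-271.789824))/3 = -239.929771
R_{2,1} = -241.871104 + (-241.871104 − (-247.894784))/3 = -239.863211
R_{2,2} = -239.863211 + (-239.863211 − (-239.929771))/15 = -239.858774

-239.8588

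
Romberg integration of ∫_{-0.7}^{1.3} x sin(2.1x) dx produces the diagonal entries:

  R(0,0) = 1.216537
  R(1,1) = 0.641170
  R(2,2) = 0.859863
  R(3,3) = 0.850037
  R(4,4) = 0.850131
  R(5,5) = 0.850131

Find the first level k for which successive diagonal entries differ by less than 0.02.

k = 3

|R(1,1) − R(0,0)| = 0.575367 ≥ 0.02
|R(2,2) − R(1,1)| = 0.218693 ≥ 0.02
|R(3,3) − R(2,2)| = 0.009826 < 0.02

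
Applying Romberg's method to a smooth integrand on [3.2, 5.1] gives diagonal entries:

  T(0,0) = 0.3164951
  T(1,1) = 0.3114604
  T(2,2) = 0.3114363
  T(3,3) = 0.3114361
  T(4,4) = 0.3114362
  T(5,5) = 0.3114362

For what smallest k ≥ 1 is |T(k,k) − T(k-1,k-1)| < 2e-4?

k = 2

|T(1,1) − T(0,0)| = 0.0050347 ≥ 2e-4
|T(2,2) − T(1,1)| = 0.0000241 < 2e-4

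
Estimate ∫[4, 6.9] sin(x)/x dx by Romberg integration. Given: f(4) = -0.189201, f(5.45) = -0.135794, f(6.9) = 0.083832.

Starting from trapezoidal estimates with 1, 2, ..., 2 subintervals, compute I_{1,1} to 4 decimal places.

I_{0,0} (trapezoid, 1 panel, h=2.9000): -0.152785
I_{1,0} (trapezoid, 2 panels, h=1.4500): -0.273294
I_{1,1} = -0.273294 + (-0.273294 − (-0.152785))/3 = -0.313464

-0.3135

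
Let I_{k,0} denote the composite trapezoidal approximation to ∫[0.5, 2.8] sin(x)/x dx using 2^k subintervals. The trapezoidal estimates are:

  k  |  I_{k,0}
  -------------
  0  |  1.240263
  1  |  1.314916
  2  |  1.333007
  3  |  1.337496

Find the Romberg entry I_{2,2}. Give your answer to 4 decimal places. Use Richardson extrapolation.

I_{1,1} = (4·1.314916 − 1.240263) / 3 = 1.339800
I_{2,1} = 1.333007 + (1.333007 − 1.314916)/3 = 1.339037
I_{2,2} = (16·1.339037 − 1.339800) / 15 = 1.338986

1.3390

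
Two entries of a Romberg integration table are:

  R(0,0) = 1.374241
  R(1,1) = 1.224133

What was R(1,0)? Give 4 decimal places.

From R(1,1) = (4·R(1,0) − R(0,0))/3, solve for R(1,0):
4·R(1,0) = 3·1.224133 + 1.374241 = 5.046640
R(1,0) = 1.261660

1.2617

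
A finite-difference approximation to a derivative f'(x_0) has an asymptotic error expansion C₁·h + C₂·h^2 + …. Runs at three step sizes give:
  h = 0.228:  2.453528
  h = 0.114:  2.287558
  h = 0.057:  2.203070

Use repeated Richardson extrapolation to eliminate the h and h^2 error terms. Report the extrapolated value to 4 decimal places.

First eliminate the h term (factor 2^1 = 2):
  B₁ = (2·2.287558 − 2.453528)/1 = 2.121588
  B₂ = (2·2.203070 − 2.287558)/1 = 2.118582
Then eliminate the h^2 term (factor 2^2 = 4):
  (4·2.118582 − 2.121588)/3 = 2.117580

2.1176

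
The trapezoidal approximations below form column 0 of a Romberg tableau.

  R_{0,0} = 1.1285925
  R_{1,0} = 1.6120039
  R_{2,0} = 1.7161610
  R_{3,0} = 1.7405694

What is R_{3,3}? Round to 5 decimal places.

1.74855

Richardson extrapolation on the trapezoidal column (denominator 4−1=3):
R_{1,1} = (4·1.6120039 − 1.1285925) / 3 = 1.7731410
R_{2,1} = (4·1.7161610 − 1.6120039) / 3 = 1.7508800
R_{3,1} = (4·1.7405694 − 1.7161610) / 3 = 1.7487055
R_{2,2} = 1.7508800 + (1.7508800 − 1.7731410)/15 = 1.7493959
R_{3,2} = 1.7487055 + (1.7487055 − 1.7508800)/15 = 1.7485605
R_{3,3} = 1.7485605 + (1.7485605 − 1.7493959)/63 = 1.7485472
(Column j=1 coincides with Simpson's rule on the same nodes.)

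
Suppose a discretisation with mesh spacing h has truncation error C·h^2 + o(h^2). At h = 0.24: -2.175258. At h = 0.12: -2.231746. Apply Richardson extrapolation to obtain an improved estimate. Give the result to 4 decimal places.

-2.2506

The leading error scales as h^2; refining by a factor of 2 reduces it by 2^2 = 4.
Extrapolated value = (4·A(h/2) − A(h)) / (4 − 1)
= (4·(-2.231746) − (-2.175258)) / 3
= -6.751726 / 3 = -2.250575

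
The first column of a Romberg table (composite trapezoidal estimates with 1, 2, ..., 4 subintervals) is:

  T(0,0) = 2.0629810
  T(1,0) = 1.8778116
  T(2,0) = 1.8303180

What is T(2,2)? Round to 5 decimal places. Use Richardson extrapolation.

Richardson extrapolation on the trapezoidal column (denominator 4−1=3):
T(1,1) = 1.8778116 + (1.8778116 − 2.0629810)/3 = 1.8160885
T(2,1) = 1.8303180 + (1.8303180 − 1.8778116)/3 = 1.8144868
T(2,2) = (16·1.8144868 − 1.8160885) / 15 = 1.8143800
(Column j=1 coincides with Simpson's rule on the same nodes.)

1.81438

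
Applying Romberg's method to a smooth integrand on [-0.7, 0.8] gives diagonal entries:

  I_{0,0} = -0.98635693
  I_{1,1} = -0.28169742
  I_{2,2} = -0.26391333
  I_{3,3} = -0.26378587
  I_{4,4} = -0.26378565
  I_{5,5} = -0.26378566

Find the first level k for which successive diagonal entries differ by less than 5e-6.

k = 4

|I_{1,1} − I_{0,0}| = 0.70465951 ≥ 5e-6
|I_{2,2} − I_{1,1}| = 0.01778409 ≥ 5e-6
|I_{3,3} − I_{2,2}| = 0.00012746 ≥ 5e-6
|I_{4,4} − I_{3,3}| = 0.00000022 < 5e-6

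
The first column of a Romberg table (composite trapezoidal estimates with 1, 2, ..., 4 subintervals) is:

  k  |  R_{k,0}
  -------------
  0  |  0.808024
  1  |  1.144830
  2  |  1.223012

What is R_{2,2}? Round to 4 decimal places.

1.2485

Richardson extrapolation on the trapezoidal column (denominator 4−1=3):
R_{1,1} = (4·1.144830 − 0.808024) / 3 = 1.257099
R_{2,1} = (4·1.223012 − 1.144830) / 3 = 1.249073
R_{2,2} = 1.249073 + (1.249073 − 1.257099)/15 = 1.248538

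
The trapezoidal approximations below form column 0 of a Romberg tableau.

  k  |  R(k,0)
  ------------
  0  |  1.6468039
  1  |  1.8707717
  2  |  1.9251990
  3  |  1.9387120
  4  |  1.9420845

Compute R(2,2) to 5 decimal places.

1.94320

R(1,1) = (4·1.8707717 − 1.6468039) / 3 = 1.9454276
R(2,1) = (4·1.9251990 − 1.8707717) / 3 = 1.9433414
R(2,2) = 1.9433414 + (1.9433414 − 1.9454276)/15 = 1.9432023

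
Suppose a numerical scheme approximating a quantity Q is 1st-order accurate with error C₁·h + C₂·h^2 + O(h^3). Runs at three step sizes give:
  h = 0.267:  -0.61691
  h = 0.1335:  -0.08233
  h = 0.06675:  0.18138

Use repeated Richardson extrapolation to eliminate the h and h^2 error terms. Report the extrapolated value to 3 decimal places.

First eliminate the h term (factor 2^1 = 2):
  B₁ = (2·(-0.08233) − (-0.61691))/1 = 0.45225
  B₂ = (2·0.18138 − (-0.08233))/1 = 0.44509
Then eliminate the h^2 term (factor 2^2 = 4):
  (4·0.44509 − 0.45225)/3 = 0.44270

0.443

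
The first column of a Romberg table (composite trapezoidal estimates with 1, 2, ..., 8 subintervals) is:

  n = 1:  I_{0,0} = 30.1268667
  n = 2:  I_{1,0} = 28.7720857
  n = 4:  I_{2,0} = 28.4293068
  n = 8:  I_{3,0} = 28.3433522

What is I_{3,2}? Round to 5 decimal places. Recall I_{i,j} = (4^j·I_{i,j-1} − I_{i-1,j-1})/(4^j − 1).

28.31468

Richardson extrapolation on the trapezoidal column (denominator 4−1=3):
I_{2,1} = (4·28.4293068 − 28.7720857) / 3 = 28.3150472
I_{3,1} = 28.3433522 + (28.3433522 − 28.4293068)/3 = 28.3147007
I_{3,2} = (16·28.3147007 − 28.3150472) / 15 = 28.3146776
(Column j=1 coincides with Simpson's rule on the same nodes.)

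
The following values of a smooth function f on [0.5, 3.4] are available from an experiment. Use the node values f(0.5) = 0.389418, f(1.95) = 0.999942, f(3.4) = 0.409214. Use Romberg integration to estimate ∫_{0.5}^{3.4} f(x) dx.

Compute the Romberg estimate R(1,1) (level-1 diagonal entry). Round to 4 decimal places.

2.3192

R(0,0) (trapezoid, 1 panel, h=2.9000): 1.158016
R(1,0) (trapezoid, 2 panels, h=1.4500): 2.028924
R(1,1) = 2.028924 + (2.028924 − 1.158016)/3 = 2.319227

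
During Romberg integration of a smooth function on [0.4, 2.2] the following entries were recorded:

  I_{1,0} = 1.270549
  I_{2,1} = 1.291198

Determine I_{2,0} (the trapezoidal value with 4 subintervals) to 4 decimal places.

From I_{2,1} = (4·I_{2,0} − I_{1,0})/3, solve for I_{2,0}:
4·I_{2,0} = 3·1.291198 + 1.270549 = 5.144143
I_{2,0} = 1.286036

1.2860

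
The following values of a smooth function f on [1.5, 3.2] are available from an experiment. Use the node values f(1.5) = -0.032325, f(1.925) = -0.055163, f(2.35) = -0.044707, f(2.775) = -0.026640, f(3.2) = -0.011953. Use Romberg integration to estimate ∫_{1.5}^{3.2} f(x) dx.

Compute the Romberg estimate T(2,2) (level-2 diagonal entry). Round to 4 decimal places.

-0.0654

T(0,0) (trapezoid, 1 panel, h=1.7000): -0.037636
T(1,0) (trapezoid, 2 panels, h=0.8500): -0.056819
T(2,0) (trapezoid, 4 panels, h=0.4250): -0.063176
T(1,1) = -0.056819 + (-0.056819 − (-0.037636))/3 = -0.063213
T(2,1) = -0.063176 + (-0.063176 − (-0.056819))/3 = -0.065295
T(2,2) = -0.065295 + (-0.065295 − (-0.063213))/15 = -0.065434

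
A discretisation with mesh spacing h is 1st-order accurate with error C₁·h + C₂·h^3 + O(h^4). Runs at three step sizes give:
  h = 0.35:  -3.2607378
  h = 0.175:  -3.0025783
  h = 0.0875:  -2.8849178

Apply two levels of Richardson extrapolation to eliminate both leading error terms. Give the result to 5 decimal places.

-2.77052

First eliminate the h term (factor 2^1 = 2):
  B₁ = (2·(-3.0025783) − (-3.2607378))/1 = -2.7444188
  B₂ = (2·(-2.8849178) − (-3.0025783))/1 = -2.7672573
Then eliminate the h^3 term (factor 2^3 = 8):
  (8·(-2.7672573) − (-2.7444188))/7 = -2.7705199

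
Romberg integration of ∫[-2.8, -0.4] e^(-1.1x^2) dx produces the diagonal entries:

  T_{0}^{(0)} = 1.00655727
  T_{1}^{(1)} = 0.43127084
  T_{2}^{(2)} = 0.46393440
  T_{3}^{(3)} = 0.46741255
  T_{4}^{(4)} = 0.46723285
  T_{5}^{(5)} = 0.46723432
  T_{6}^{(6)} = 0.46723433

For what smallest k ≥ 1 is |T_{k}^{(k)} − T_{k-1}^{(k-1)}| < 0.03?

|T_{1}^{(1)} − T_{0}^{(0)}| = 0.57528643 ≥ 0.03
|T_{2}^{(2)} − T_{1}^{(1)}| = 0.03266356 ≥ 0.03
|T_{3}^{(3)} − T_{2}^{(2)}| = 0.00347815 < 0.03

k = 3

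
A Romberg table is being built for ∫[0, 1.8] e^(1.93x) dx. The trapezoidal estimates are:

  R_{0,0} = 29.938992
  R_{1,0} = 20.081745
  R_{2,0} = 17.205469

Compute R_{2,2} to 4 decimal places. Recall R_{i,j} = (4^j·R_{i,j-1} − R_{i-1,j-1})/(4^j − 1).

16.2101

Richardson extrapolation on the trapezoidal column (denominator 4−1=3):
R_{1,1} = 20.081745 + (20.081745 − 29.938992)/3 = 16.795996
R_{2,1} = (4·17.205469 − 20.081745) / 3 = 16.246710
R_{2,2} = 16.246710 + (16.246710 − 16.795996)/15 = 16.210091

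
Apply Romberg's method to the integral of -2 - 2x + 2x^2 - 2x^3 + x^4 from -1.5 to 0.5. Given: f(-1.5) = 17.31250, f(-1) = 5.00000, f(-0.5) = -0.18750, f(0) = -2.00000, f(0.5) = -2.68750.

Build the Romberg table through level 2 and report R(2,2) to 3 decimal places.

4.358

R(0,0) (trapezoid, 1 panel, h=2.0000): 14.62500
R(1,0) (trapezoid, 2 panels, h=1.0000): 7.12500
R(2,0) (trapezoid, 4 panels, h=0.5000): 5.06250
R(1,1) = 7.12500 + (7.12500 − 14.62500)/3 = 4.62500
R(2,1) = 5.06250 + (5.06250 − 7.12500)/3 = 4.37500
R(2,2) = 4.37500 + (4.37500 − 4.62500)/15 = 4.35833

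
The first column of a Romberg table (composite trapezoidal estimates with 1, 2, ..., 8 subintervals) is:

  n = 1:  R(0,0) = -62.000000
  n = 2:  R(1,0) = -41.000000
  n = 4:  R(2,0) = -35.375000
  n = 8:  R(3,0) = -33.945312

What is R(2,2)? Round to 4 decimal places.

-33.4667

Richardson extrapolation on the trapezoidal column (denominator 4−1=3):
R(1,1) = (4·(-41.000000) − (-62.000000)) / 3 = -34.000000
R(2,1) = (4·(-35.375000) − (-41.000000)) / 3 = -33.500000
R(2,2) = -33.500000 + (-33.500000 − (-34.000000))/15 = -33.466667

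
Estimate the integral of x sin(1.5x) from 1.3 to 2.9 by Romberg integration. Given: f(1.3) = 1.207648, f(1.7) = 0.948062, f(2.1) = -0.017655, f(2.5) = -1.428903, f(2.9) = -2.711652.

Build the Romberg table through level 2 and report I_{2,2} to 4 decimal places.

I_{0,0} (trapezoid, 1 panel, h=1.6000): -1.203203
I_{1,0} (trapezoid, 2 panels, h=0.8000): -0.615726
I_{2,0} (trapezoid, 4 panels, h=0.4000): -0.500199
I_{1,1} = -0.615726 + (-0.615726 − (-1.203203))/3 = -0.419900
I_{2,1} = -0.500199 + (-0.500199 − (-0.615726))/3 = -0.461690
I_{2,2} = -0.461690 + (-0.461690 − (-0.419900))/15 = -0.464476

-0.4645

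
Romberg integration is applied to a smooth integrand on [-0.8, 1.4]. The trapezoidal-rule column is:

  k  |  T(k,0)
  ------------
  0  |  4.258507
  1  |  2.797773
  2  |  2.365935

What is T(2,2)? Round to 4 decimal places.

2.2161

Richardson extrapolation on the trapezoidal column (denominator 4−1=3):
T(1,1) = 2.797773 + (2.797773 − 4.258507)/3 = 2.310862
T(2,1) = (4·2.365935 − 2.797773) / 3 = 2.221989
T(2,2) = 2.221989 + (2.221989 − 2.310862)/15 = 2.216064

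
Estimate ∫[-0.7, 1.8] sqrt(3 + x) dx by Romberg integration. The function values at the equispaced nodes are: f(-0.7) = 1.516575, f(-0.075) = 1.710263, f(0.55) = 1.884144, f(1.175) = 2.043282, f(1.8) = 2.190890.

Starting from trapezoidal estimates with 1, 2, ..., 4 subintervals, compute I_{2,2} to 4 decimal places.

4.6854

I_{0,0} (trapezoid, 1 panel, h=2.5000): 4.634331
I_{1,0} (trapezoid, 2 panels, h=1.2500): 4.672346
I_{2,0} (trapezoid, 4 panels, h=0.6250): 4.682138
I_{1,1} = 4.672346 + (4.672346 − 4.634331)/3 = 4.685018
I_{2,1} = 4.682138 + (4.682138 − 4.672346)/3 = 4.685402
I_{2,2} = 4.685402 + (4.685402 − 4.685018)/15 = 4.685428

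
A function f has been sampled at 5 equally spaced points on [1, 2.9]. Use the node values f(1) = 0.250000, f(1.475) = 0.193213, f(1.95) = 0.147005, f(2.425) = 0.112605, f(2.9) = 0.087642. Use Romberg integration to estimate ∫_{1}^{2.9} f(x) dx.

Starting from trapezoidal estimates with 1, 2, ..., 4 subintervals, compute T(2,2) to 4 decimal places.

T(0,0) (trapezoid, 1 panel, h=1.9000): 0.320760
T(1,0) (trapezoid, 2 panels, h=0.9500): 0.300035
T(2,0) (trapezoid, 4 panels, h=0.4750): 0.295281
T(1,1) = 0.300035 + (0.300035 − 0.320760)/3 = 0.293127
T(2,1) = 0.295281 + (0.295281 − 0.300035)/3 = 0.293696
T(2,2) = 0.293696 + (0.293696 − 0.293127)/15 = 0.293734

0.2937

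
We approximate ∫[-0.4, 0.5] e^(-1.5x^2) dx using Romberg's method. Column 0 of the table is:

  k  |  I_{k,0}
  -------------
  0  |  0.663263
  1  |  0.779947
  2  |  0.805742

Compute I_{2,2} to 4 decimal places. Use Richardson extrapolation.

I_{1,1} = (4·0.779947 − 0.663263) / 3 = 0.818842
I_{2,1} = (4·0.805742 − 0.779947) / 3 = 0.814340
I_{2,2} = (16·0.814340 − 0.818842) / 15 = 0.814040

0.8140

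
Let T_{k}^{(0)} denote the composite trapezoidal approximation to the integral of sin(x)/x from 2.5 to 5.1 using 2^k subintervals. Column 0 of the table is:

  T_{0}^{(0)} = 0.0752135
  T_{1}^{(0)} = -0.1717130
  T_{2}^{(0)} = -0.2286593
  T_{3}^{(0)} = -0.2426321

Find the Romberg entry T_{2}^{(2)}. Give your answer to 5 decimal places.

-0.24722

Richardson extrapolation on the trapezoidal column (denominator 4−1=3):
T_{1}^{(1)} = (4·(-0.1717130) − 0.0752135) / 3 = -0.2540218
T_{2}^{(1)} = (4·(-0.2286593) − (-0.1717130)) / 3 = -0.2476414
T_{2}^{(2)} = (16·(-0.2476414) − (-0.2540218)) / 15 = -0.2472160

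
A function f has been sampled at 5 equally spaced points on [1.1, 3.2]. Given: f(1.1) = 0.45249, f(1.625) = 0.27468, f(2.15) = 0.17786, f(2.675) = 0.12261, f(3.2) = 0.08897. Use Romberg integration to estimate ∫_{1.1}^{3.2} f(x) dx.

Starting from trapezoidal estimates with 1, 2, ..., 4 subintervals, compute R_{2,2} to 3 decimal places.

R_{0,0} (trapezoid, 1 panel, h=2.1000): 0.56853
R_{1,0} (trapezoid, 2 panels, h=1.0500): 0.47102
R_{2,0} (trapezoid, 4 panels, h=0.5250): 0.44409
R_{1,1} = 0.47102 + (0.47102 − 0.56853)/3 = 0.43852
R_{2,1} = 0.44409 + (0.44409 − 0.47102)/3 = 0.43511
R_{2,2} = 0.43511 + (0.43511 − 0.43852)/15 = 0.43488

0.435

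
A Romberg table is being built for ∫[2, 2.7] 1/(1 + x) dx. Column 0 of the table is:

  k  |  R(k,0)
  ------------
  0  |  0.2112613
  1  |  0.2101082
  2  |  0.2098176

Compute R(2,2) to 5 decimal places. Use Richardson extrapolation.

0.20972

Richardson extrapolation on the trapezoidal column (denominator 4−1=3):
R(1,1) = 0.2101082 + (0.2101082 − 0.2112613)/3 = 0.2097238
R(2,1) = 0.2098176 + (0.2098176 − 0.2101082)/3 = 0.2097207
R(2,2) = 0.2097207 + (0.2097207 − 0.2097238)/15 = 0.2097205
(Column j=1 coincides with Simpson's rule on the same nodes.)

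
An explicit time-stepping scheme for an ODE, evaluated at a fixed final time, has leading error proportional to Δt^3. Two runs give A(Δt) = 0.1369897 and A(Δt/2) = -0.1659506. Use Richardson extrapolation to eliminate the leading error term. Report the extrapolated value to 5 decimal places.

-0.20923

The leading error scales as Δt^3; refining by a factor of 2 reduces it by 2^3 = 8.
Extrapolated value = (8·A(Δt/2) − A(Δt)) / (8 − 1)
= (8·(-0.1659506) − 0.1369897) / 7
= -1.4645945 / 7 = -0.2092278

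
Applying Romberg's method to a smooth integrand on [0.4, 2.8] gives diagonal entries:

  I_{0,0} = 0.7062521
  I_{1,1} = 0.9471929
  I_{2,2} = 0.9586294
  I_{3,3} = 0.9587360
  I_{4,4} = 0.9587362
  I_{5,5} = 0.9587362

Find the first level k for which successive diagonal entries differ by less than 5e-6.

|I_{1,1} − I_{0,0}| = 0.2409408 ≥ 5e-6
|I_{2,2} − I_{1,1}| = 0.0114365 ≥ 5e-6
|I_{3,3} − I_{2,2}| = 0.0001066 ≥ 5e-6
|I_{4,4} − I_{3,3}| = 0.0000002 < 5e-6

k = 4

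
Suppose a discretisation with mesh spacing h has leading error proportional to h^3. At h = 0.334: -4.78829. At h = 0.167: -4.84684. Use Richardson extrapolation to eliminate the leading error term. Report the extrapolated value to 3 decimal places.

The leading error scales as h^3; refining by a factor of 2 reduces it by 2^3 = 8.
Extrapolated value = (8·A(h/2) − A(h)) / (8 − 1)
= (8·(-4.84684) − (-4.78829)) / 7
= -33.98643 / 7 = -4.85520

-4.855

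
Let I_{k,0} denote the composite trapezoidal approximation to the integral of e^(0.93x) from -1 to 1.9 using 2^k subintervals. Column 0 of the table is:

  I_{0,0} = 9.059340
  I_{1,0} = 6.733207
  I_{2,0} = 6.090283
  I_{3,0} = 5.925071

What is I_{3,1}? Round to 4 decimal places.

5.8700

Richardson extrapolation on the trapezoidal column (denominator 4−1=3):
I_{3,1} = (4·5.925071 − 6.090283) / 3 = 5.870000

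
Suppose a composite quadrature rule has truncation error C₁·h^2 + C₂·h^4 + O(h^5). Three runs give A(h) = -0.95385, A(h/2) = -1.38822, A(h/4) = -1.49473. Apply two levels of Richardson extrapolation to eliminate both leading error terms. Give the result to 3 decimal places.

-1.530

First eliminate the h^2 term (factor 2^2 = 4):
  B₁ = (4·(-1.38822) − (-0.95385))/3 = -1.53301
  B₂ = (4·(-1.49473) − (-1.38822))/3 = -1.53023
Then eliminate the h^4 term (factor 2^4 = 16):
  (16·(-1.53023) − (-1.53301))/15 = -1.53004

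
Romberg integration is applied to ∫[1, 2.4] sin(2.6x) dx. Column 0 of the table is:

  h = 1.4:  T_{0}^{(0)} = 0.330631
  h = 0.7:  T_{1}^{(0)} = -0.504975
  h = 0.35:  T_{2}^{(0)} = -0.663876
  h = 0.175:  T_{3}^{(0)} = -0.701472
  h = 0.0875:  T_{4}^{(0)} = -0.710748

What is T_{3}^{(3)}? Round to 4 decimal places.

T_{1}^{(1)} = (4·(-0.504975) − 0.330631) / 3 = -0.783510
T_{2}^{(1)} = (4·(-0.663876) − (-0.504975)) / 3 = -0.716843
T_{3}^{(1)} = -0.701472 + (-0.701472 − (-0.663876))/3 = -0.714004
T_{2}^{(2)} = (16·(-0.716843) − (-0.783510)) / 15 = -0.712399
T_{3}^{(2)} = (16·(-0.714004) − (-0.716843)) / 15 = -0.713815
T_{3}^{(3)} = -0.713815 + (-0.713815 − (-0.712399))/63 = -0.713837

-0.7138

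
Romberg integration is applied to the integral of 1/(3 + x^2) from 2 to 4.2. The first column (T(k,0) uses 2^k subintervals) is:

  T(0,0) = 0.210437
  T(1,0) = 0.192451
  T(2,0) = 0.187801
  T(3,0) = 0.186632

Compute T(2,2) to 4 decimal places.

0.1862

T(1,1) = (4·0.192451 − 0.210437) / 3 = 0.186456
T(2,1) = 0.187801 + (0.187801 − 0.192451)/3 = 0.186251
T(2,2) = 0.186251 + (0.186251 − 0.186456)/15 = 0.186237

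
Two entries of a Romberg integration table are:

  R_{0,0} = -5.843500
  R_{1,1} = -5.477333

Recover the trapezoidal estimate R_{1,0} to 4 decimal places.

From R_{1,1} = (4·R_{1,0} − R_{0,0})/3, solve for R_{1,0}:
4·R_{1,0} = 3·(-5.477333) + (-5.843500) = -22.275499
R_{1,0} = -5.568875

-5.5689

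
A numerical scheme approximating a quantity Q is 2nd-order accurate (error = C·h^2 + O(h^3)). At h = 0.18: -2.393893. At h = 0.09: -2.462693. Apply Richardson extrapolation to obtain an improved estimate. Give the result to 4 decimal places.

The leading error scales as h^2; refining by a factor of 2 reduces it by 2^2 = 4.
Extrapolated value = (4·A(h/2) − A(h)) / (4 − 1)
= (4·(-2.462693) − (-2.393893)) / 3
= -7.456879 / 3 = -2.485626

-2.4856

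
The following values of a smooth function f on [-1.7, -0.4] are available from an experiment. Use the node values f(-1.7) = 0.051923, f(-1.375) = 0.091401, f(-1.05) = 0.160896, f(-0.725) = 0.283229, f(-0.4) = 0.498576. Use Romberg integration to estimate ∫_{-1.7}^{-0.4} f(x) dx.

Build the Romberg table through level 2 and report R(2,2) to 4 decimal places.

0.2567

R(0,0) (trapezoid, 1 panel, h=1.3000): 0.357824
R(1,0) (trapezoid, 2 panels, h=0.6500): 0.283495
R(2,0) (trapezoid, 4 panels, h=0.3250): 0.263502
R(1,1) = 0.283495 + (0.283495 − 0.357824)/3 = 0.258719
R(2,1) = 0.263502 + (0.263502 − 0.283495)/3 = 0.256838
R(2,2) = 0.256838 + (0.256838 − 0.258719)/15 = 0.256713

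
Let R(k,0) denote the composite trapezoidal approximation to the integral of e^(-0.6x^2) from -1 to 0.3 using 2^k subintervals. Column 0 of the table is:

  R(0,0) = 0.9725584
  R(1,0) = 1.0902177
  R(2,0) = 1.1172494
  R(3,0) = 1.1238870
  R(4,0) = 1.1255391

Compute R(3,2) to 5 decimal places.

1.12609

R(2,1) = (4·1.1172494 − 1.0902177) / 3 = 1.1262600
R(3,1) = (4·1.1238870 − 1.1172494) / 3 = 1.1260995
R(3,2) = 1.1260995 + (1.1260995 − 1.1262600)/15 = 1.1260888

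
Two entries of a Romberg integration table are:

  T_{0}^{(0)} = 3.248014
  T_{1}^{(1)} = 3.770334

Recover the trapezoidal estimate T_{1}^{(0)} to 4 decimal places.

From T_{1}^{(1)} = (4·T_{1}^{(0)} − T_{0}^{(0)})/3, solve for T_{1}^{(0)}:
4·T_{1}^{(0)} = 3·3.770334 + 3.248014 = 14.559016
T_{1}^{(0)} = 3.639754

3.6398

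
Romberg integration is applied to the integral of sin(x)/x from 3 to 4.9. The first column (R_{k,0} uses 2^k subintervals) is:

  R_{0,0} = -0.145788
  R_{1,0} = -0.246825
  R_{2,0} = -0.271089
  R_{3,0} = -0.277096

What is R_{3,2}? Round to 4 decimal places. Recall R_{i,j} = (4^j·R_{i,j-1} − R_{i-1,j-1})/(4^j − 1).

-0.2791

R_{2,1} = -0.271089 + (-0.271089 − (-0.246825))/3 = -0.279177
R_{3,1} = (4·(-0.277096) − (-0.271089)) / 3 = -0.279098
R_{3,2} = (16·(-0.279098) − (-0.279177)) / 15 = -0.279093
(Column j=1 coincides with Simpson's rule on the same nodes.)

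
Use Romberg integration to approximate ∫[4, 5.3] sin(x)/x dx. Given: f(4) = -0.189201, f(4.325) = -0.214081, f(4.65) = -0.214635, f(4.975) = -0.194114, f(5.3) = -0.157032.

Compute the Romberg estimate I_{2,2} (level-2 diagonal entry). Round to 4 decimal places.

I_{0,0} (trapezoid, 1 panel, h=1.3000): -0.225051
I_{1,0} (trapezoid, 2 panels, h=0.6500): -0.252038
I_{2,0} (trapezoid, 4 panels, h=0.3250): -0.258683
I_{1,1} = -0.252038 + (-0.252038 − (-0.225051))/3 = -0.261034
I_{2,1} = -0.258683 + (-0.258683 − (-0.252038))/3 = -0.260898
I_{2,2} = -0.260898 + (-0.260898 − (-0.261034))/15 = -0.260889

-0.2609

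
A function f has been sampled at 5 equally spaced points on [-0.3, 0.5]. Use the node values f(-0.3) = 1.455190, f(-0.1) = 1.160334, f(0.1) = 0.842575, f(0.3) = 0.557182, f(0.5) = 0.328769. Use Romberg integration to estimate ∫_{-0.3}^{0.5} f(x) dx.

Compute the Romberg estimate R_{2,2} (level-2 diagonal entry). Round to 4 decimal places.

0.6894

R_{0,0} (trapezoid, 1 panel, h=0.8000): 0.713584
R_{1,0} (trapezoid, 2 panels, h=0.4000): 0.693822
R_{2,0} (trapezoid, 4 panels, h=0.2000): 0.690414
R_{1,1} = 0.693822 + (0.693822 − 0.713584)/3 = 0.687235
R_{2,1} = 0.690414 + (0.690414 − 0.693822)/3 = 0.689278
R_{2,2} = 0.689278 + (0.689278 − 0.687235)/15 = 0.689414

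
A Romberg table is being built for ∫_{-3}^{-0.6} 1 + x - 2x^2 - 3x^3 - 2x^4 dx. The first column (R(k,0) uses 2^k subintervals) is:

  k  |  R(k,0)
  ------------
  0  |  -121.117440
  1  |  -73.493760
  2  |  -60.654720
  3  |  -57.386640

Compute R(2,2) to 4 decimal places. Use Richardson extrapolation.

Richardson extrapolation on the trapezoidal column (denominator 4−1=3):
R(1,1) = -73.493760 + (-73.493760 − (-121.117440))/3 = -57.619200
R(2,1) = -60.654720 + (-60.654720 − (-73.493760))/3 = -56.375040
R(2,2) = -56.375040 + (-56.375040 − (-57.619200))/15 = -56.292096

-56.2921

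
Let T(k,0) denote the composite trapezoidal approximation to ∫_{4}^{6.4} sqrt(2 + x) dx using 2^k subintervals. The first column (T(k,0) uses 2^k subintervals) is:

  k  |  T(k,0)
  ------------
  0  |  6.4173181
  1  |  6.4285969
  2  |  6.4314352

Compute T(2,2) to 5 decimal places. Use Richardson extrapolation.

6.43238

Richardson extrapolation on the trapezoidal column (denominator 4−1=3):
T(1,1) = 6.4285969 + (6.4285969 − 6.4173181)/3 = 6.4323565
T(2,1) = (4·6.4314352 − 6.4285969) / 3 = 6.4323813
T(2,2) = 6.4323813 + (6.4323813 − 6.4323565)/15 = 6.4323830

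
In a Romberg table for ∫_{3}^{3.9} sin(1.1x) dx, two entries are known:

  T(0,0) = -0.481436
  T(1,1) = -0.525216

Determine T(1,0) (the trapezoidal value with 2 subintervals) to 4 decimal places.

-0.5143

From T(1,1) = (4·T(1,0) − T(0,0))/3, solve for T(1,0):
4·T(1,0) = 3·(-0.525216) + (-0.481436) = -2.057084
T(1,0) = -0.514271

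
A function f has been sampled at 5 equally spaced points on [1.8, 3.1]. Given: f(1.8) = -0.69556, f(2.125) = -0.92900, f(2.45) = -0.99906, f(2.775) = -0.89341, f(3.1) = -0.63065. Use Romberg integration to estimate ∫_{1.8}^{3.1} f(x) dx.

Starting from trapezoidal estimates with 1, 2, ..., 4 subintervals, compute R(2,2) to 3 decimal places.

R(0,0) (trapezoid, 1 panel, h=1.3000): -0.86204
R(1,0) (trapezoid, 2 panels, h=0.6500): -1.08041
R(2,0) (trapezoid, 4 panels, h=0.3250): -1.13249
R(1,1) = -1.08041 + (-1.08041 − (-0.86204))/3 = -1.15320
R(2,1) = -1.13249 + (-1.13249 − (-1.08041))/3 = -1.14985
R(2,2) = -1.14985 + (-1.14985 − (-1.15320))/15 = -1.14963

-1.150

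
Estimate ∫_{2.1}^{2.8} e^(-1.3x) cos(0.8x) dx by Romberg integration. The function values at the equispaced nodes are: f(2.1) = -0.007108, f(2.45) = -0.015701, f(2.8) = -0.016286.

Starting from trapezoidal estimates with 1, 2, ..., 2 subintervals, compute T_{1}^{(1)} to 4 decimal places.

T_{0}^{(0)} (trapezoid, 1 panel, h=0.7000): -0.008188
T_{1}^{(0)} (trapezoid, 2 panels, h=0.3500): -0.009589
T_{1}^{(1)} = -0.009589 + (-0.009589 − (-0.008188))/3 = -0.010056

-0.0101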